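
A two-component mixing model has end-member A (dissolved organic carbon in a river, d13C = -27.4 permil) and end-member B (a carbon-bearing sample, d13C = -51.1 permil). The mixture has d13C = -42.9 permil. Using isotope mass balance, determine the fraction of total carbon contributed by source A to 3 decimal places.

0.346

δ_mix = f_A·δ_A + (1 − f_A)·δ_B  ⇒  f_A = (δ_mix − δ_B)/(δ_A − δ_B)
f_A = (-42.9 − (-51.1)) / (-27.4 − (-51.1))
f_A = 8.2 / 23.7 = 0.3460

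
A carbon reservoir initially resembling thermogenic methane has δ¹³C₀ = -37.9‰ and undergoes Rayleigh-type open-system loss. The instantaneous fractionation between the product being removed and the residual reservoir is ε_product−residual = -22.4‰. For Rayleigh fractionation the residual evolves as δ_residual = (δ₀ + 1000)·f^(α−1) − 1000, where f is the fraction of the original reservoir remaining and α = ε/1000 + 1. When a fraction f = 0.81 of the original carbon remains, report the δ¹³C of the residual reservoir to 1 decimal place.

-33.3‰

Rayleigh residual: δ_res = (δ₀ + 1000)·f^(α−1) − 1000
α = ε/1000 + 1 = 0.97760, so α − 1 = -0.02240
f^(α−1) = 0.81^(-0.02240) = 1.004731
δ_res = (-37.9 + 1000) × 1.004731 − 1000 = 966.652 − 1000 = -33.35‰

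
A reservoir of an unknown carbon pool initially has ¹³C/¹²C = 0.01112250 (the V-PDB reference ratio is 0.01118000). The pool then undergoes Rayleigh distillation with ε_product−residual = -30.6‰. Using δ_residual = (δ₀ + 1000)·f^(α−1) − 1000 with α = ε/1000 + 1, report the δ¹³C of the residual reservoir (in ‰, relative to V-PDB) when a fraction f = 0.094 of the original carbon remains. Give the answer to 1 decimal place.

δ₀ = (0.01112250/0.01118000 − 1)×1000 = (0.994857 − 1)×1000 = -5.143‰
α − 1 = ε/1000 = -0.0306
f^(α−1) = 0.094^(-0.0306) = 1.075034
δ_res = (-5.143 + 1000) × 1.075034 − 1000 = 1069.505 − 1000 = 69.51‰

69.5‰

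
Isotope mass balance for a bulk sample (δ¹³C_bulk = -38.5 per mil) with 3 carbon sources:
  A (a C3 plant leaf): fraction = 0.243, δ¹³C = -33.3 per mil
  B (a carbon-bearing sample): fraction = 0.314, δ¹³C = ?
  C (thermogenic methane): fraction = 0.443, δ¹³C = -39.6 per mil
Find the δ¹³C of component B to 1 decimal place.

-41.0 per mil

Isotope mass balance: δ_bulk = Σ fᵢ·δᵢ.
-38.5 = 0.243×(-33.3) + 0.314×δ_B + 0.443×(-39.6)
0.314·δ_B = -38.5 − (-25.635) = -12.865
δ_B = -12.865 / 0.314 = -40.97 per mil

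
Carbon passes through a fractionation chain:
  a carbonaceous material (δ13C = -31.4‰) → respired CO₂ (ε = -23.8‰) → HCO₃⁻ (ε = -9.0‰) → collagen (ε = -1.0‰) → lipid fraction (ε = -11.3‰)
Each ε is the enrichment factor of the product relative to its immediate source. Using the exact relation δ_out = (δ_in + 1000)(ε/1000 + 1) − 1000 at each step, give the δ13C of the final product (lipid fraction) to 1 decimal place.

-74.5‰

step 1: δ = (-31.40 + 1000)·(-23.8/1000 + 1) − 1000 = -54.45‰
step 2: δ = (-54.45 + 1000)·(-9.0/1000 + 1) − 1000 = -62.96‰
step 3: δ = (-62.96 + 1000)·(-1.0/1000 + 1) − 1000 = -63.90‰
step 4: δ = (-63.90 + 1000)·(-11.3/1000 + 1) − 1000 = -74.48‰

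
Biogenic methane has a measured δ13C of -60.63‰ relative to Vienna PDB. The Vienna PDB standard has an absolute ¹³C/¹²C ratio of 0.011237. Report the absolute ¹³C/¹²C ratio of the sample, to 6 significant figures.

0.0105557

R_sample = R_standard × (δ13C/1000 + 1)
R_sample = 0.011237 × (-60.63/1000 + 1) = 0.011237 × 0.939370
R_sample = 0.0105557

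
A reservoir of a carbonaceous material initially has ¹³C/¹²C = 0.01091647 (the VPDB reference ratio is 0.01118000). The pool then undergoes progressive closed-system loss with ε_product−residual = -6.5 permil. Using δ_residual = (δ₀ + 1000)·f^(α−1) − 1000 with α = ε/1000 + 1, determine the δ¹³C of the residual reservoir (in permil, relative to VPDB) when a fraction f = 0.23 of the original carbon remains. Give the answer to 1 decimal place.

δ₀ = (0.01091647/0.01118000 − 1)×1000 = (0.976428 − 1)×1000 = -23.572 permil
α − 1 = ε/1000 = -0.0065
f^(α−1) = 0.23^(-0.0065) = 1.009599
δ_res = (-23.572 + 1000) × 1.009599 − 1000 = 985.801 − 1000 = -14.20 permil

-14.2 permil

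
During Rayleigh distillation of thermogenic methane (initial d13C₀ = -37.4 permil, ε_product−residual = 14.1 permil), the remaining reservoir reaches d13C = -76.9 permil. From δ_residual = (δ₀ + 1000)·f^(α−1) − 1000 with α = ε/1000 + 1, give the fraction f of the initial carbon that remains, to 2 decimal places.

α − 1 = ε/1000 = 0.0141
(δ_res + 1000)/(δ₀ + 1000) = (-76.9 + 1000)/(-37.4 + 1000) = 923.1/962.6 = 0.958965
f = 0.958965^(1/0.0141) = exp(ln(0.958965)/0.0141) = exp(-0.04190/0.0141)
f = exp(-2.9717) = 0.0512

0.05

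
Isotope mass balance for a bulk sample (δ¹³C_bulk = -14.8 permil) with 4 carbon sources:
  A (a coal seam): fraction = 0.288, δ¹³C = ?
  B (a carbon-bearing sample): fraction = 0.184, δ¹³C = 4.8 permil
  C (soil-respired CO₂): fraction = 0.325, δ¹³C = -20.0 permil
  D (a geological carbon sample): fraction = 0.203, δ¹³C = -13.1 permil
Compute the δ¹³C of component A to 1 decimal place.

Isotope mass balance: δ_bulk = Σ fᵢ·δᵢ.
-14.8 = 0.288×δ_A + 0.184×(4.8) + 0.325×(-20.0) + 0.203×(-13.1)
0.288·δ_A = -14.8 − (-8.276) = -6.524
δ_A = -6.524 / 0.288 = -22.65 permil

-22.7 permil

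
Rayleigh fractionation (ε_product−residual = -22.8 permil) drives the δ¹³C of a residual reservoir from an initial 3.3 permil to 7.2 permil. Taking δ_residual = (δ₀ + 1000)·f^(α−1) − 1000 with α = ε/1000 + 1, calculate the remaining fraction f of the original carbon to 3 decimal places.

0.844

α − 1 = ε/1000 = -0.0228
(δ_res + 1000)/(δ₀ + 1000) = (7.2 + 1000)/(3.3 + 1000) = 1007.2/1003.3 = 1.003887
f = 1.003887^(1/-0.0228) = exp(ln(1.003887)/-0.0228) = exp(0.00388/-0.0228)
f = exp(-0.1702) = 0.8435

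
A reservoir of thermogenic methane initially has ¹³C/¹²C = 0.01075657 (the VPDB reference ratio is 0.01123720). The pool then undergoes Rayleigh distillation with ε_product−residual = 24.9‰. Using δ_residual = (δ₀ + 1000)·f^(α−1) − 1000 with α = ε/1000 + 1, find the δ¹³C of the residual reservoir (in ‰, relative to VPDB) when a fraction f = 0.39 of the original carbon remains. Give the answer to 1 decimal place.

-65.0‰

δ₀ = (0.01075657/0.01123720 − 1)×1000 = (0.957229 − 1)×1000 = -42.771‰
α − 1 = ε/1000 = 0.0249
f^(α−1) = 0.39^(0.0249) = 0.976827
δ_res = (-42.771 + 1000) × 0.976827 − 1000 = 935.046 − 1000 = -64.95‰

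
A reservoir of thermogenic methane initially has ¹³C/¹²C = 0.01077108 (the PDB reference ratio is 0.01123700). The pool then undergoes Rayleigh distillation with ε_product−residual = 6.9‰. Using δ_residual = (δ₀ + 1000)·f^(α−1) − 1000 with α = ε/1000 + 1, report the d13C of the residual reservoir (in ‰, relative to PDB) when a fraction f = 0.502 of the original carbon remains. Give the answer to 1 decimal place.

δ₀ = (0.01077108/0.01123700 − 1)×1000 = (0.958537 − 1)×1000 = -41.463‰
α − 1 = ε/1000 = 0.0069
f^(α−1) = 0.502^(0.0069) = 0.995256
δ_res = (-41.463 + 1000) × 0.995256 − 1000 = 953.990 − 1000 = -46.01‰

-46.0‰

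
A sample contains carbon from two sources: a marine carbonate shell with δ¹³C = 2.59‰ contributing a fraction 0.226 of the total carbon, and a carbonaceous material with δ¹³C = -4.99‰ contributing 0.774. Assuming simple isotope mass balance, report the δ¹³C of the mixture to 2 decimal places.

-3.28‰

δ_mix = f_A·δ_A + f_B·δ_B
δ_mix = 0.226 × (2.59) + 0.774 × (-4.99)
δ_mix = 0.585 + -3.862 = -3.277‰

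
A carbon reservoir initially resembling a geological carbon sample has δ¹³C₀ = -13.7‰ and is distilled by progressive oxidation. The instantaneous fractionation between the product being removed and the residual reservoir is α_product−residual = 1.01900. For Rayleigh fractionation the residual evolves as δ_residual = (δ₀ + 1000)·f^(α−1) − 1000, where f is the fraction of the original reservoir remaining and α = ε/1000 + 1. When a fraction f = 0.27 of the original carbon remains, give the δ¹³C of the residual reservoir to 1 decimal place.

-37.9‰

Rayleigh residual: δ_res = (δ₀ + 1000)·f^(α−1) − 1000
α − 1 = 0.01900
f^(α−1) = 0.27^(0.01900) = 0.975430
δ_res = (-13.7 + 1000) × 0.975430 − 1000 = 962.066 − 1000 = -37.93‰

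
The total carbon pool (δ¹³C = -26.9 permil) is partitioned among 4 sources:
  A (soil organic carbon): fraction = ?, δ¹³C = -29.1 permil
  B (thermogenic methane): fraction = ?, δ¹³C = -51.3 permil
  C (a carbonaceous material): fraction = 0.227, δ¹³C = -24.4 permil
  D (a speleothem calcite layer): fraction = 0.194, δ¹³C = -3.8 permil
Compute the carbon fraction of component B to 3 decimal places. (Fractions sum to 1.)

Let f_B and f_A be the unknown fractions; fractions sum to 1 so f_B + f_A = 0.579.
Mass balance: Σ fᵢ·δᵢ = δ_bulk ⇒ f_B·(-51.3) + f_A·(-29.1) = -26.9 − (-6.276) = -20.624
Substitute f_A = 0.579 − f_B:
f_B·(-51.3 − -29.1) = -20.624 − 0.579×(-29.1) = -3.775
f_B = -3.775 / -22.2 = 0.1700

0.170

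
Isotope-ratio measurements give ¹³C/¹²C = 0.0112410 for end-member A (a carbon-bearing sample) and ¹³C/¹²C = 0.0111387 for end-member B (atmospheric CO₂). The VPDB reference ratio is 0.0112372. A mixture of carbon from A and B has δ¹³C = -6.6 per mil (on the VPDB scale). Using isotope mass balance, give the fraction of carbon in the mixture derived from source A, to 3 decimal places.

0.238

δ_A = (0.0112410/0.0112372 − 1)×1000 = (1.000338 − 1)×1000 = 0.338 per mil
δ_B = (0.0111387/0.0112372 − 1)×1000 = (0.991234 − 1)×1000 = -8.766 per mil
f_A = (δ_mix − δ_B)/(δ_A − δ_B) = (-6.6 − (-8.766))/(0.338 − (-8.766))
f_A = 2.166 / 9.104 = 0.2379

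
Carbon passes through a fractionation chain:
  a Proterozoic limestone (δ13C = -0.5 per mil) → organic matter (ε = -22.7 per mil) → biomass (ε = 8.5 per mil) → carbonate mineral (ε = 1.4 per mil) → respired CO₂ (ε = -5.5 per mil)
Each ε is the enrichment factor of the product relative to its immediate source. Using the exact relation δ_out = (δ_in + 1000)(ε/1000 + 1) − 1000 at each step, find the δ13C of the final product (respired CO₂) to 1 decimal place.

-18.9 per mil

step 1: δ = (-0.50 + 1000)·(-22.7/1000 + 1) − 1000 = -23.19 per mil
step 2: δ = (-23.19 + 1000)·(8.5/1000 + 1) − 1000 = -14.89 per mil
step 3: δ = (-14.89 + 1000)·(1.4/1000 + 1) − 1000 = -13.51 per mil
step 4: δ = (-13.51 + 1000)·(-5.5/1000 + 1) − 1000 = -18.93 per mil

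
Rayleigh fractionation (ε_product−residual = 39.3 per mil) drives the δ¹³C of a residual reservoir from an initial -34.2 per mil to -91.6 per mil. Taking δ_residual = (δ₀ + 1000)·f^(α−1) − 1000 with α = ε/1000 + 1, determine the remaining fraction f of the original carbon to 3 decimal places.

0.210

α − 1 = ε/1000 = 0.0393
(δ_res + 1000)/(δ₀ + 1000) = (-91.6 + 1000)/(-34.2 + 1000) = 908.4/965.8 = 0.940567
f = 0.940567^(1/0.0393) = exp(ln(0.940567)/0.0393) = exp(-0.06127/0.0393)
f = exp(-1.5591) = 0.2103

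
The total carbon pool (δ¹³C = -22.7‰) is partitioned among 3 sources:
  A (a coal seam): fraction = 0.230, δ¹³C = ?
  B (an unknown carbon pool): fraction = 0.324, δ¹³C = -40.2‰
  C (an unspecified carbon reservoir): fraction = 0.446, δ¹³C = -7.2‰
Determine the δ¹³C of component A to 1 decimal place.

Isotope mass balance: δ_bulk = Σ fᵢ·δᵢ.
-22.7 = 0.230×δ_A + 0.324×(-40.2) + 0.446×(-7.2)
0.230·δ_A = -22.7 − (-16.236) = -6.464
δ_A = -6.464 / 0.230 = -28.10‰

-28.1‰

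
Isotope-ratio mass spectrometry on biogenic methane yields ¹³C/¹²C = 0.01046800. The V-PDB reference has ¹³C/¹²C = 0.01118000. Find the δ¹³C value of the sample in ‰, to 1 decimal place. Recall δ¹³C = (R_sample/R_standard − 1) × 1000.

-63.7‰

δ¹³C = (R_sample / R_standard − 1) × 1000
R_sample / R_standard = 0.01046800 / 0.01118000 = 0.936315
δ¹³C = (0.936315 − 1) × 1000 = -63.69‰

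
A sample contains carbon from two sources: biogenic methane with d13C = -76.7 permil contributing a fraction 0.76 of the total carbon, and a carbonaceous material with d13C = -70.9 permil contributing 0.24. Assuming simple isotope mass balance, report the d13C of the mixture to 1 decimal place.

-75.3 permil

δ_mix = f_A·δ_A + f_B·δ_B
δ_mix = 0.76 × (-76.7) + 0.24 × (-70.9)
δ_mix = -58.29 + -17.02 = -75.31 permil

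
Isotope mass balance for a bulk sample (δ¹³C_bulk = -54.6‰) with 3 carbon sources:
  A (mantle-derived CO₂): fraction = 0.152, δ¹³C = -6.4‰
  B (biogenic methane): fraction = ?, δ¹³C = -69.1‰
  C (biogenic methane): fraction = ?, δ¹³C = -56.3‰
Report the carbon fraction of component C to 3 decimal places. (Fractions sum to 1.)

0.388

Let f_C and f_B be the unknown fractions; fractions sum to 1 so f_C + f_B = 0.848.
Mass balance: Σ fᵢ·δᵢ = δ_bulk ⇒ f_C·(-56.3) + f_B·(-69.1) = -54.6 − (-0.973) = -53.627
Substitute f_B = 0.848 − f_C:
f_C·(-56.3 − -69.1) = -53.627 − 0.848×(-69.1) = 4.970
f_C = 4.970 / 12.8 = 0.3882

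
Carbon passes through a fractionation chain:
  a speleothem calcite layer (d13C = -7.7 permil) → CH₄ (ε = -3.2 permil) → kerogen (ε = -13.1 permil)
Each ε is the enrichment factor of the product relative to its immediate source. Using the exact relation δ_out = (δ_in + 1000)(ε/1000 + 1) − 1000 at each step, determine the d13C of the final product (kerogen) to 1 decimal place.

-23.8 permil

step 1: δ = (-7.70 + 1000)·(-3.2/1000 + 1) − 1000 = -10.88 permil
step 2: δ = (-10.88 + 1000)·(-13.1/1000 + 1) − 1000 = -23.83 permil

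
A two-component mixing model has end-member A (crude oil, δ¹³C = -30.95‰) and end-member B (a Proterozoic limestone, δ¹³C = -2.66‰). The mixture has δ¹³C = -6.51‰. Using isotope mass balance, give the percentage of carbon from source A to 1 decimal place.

δ_mix = f_A·δ_A + (1 − f_A)·δ_B  ⇒  f_A = (δ_mix − δ_B)/(δ_A − δ_B)
f_A = (-6.51 − (-2.66)) / (-30.95 − (-2.66))
f_A = -3.85 / -28.29 = 0.1361

13.6%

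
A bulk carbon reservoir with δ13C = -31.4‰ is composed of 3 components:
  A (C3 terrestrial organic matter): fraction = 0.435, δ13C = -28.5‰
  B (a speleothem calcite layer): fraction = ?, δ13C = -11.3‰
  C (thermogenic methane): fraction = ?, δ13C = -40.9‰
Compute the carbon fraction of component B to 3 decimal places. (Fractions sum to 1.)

0.139

Let f_B and f_C be the unknown fractions; fractions sum to 1 so f_B + f_C = 0.565.
Mass balance: Σ fᵢ·δᵢ = δ_bulk ⇒ f_B·(-11.3) + f_C·(-40.9) = -31.4 − (-12.397) = -19.002
Substitute f_C = 0.565 − f_B:
f_B·(-11.3 − -40.9) = -19.002 − 0.565×(-40.9) = 4.106
f_B = 4.106 / 29.6 = 0.1387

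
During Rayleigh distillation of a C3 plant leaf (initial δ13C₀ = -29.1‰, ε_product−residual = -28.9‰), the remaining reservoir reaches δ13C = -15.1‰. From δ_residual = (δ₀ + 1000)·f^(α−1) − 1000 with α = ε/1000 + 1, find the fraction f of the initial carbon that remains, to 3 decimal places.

α − 1 = ε/1000 = -0.0289
(δ_res + 1000)/(δ₀ + 1000) = (-15.1 + 1000)/(-29.1 + 1000) = 984.9/970.9 = 1.014420
f = 1.014420^(1/-0.0289) = exp(ln(1.014420)/-0.0289) = exp(0.01432/-0.0289)
f = exp(-0.4954) = 0.6093

0.609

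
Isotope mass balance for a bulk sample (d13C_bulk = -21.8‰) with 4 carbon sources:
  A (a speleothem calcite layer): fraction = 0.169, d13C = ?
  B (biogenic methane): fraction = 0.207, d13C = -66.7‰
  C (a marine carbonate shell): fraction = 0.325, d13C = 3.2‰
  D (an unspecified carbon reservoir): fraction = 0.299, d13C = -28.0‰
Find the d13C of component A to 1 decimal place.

-3.9‰

Isotope mass balance: δ_bulk = Σ fᵢ·δᵢ.
-21.8 = 0.169×δ_A + 0.207×(-66.7) + 0.325×(3.2) + 0.299×(-28.0)
0.169·δ_A = -21.8 − (-21.139) = -0.661
δ_A = -0.661 / 0.169 = -3.91‰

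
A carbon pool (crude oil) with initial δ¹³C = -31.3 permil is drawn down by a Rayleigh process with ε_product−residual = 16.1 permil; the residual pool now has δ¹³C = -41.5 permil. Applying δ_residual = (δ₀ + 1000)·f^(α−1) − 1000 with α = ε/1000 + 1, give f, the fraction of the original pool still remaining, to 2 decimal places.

α − 1 = ε/1000 = 0.0161
(δ_res + 1000)/(δ₀ + 1000) = (-41.5 + 1000)/(-31.3 + 1000) = 958.5/968.7 = 0.989470
f = 0.989470^(1/0.0161) = exp(ln(0.989470)/0.0161) = exp(-0.01059/0.0161)
f = exp(-0.6575) = 0.5182

0.52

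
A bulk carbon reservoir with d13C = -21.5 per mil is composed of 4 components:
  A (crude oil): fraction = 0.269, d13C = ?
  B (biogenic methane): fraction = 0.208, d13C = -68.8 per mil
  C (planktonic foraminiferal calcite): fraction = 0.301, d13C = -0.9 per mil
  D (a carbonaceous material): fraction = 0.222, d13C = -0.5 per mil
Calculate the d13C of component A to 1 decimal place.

-25.3 per mil

Isotope mass balance: δ_bulk = Σ fᵢ·δᵢ.
-21.5 = 0.269×δ_A + 0.208×(-68.8) + 0.301×(-0.9) + 0.222×(-0.5)
0.269·δ_A = -21.5 − (-14.692) = -6.808
δ_A = -6.808 / 0.269 = -25.31 per mil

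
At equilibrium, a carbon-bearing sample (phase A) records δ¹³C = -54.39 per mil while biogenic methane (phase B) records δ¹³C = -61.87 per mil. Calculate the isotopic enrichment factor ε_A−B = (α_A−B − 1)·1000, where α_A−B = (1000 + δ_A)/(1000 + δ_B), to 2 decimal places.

7.97 per mil

α_A−B = (1000 + -54.39) / (1000 + -61.87) = 945.61 / 938.13 = 1.007973
ε_A−B = (1.007973 − 1) × 1000 = 7.973 per mil
(The approximation ε ≈ δ_A − δ_B would give 7.48 per mil.)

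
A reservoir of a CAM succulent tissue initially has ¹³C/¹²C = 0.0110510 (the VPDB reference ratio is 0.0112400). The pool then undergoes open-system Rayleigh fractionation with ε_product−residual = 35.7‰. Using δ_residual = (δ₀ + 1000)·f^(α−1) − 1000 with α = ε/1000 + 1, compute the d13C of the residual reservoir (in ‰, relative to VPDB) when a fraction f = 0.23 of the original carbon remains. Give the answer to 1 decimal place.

δ₀ = (0.0110510/0.0112400 − 1)×1000 = (0.983185 − 1)×1000 = -16.815‰
α − 1 = ε/1000 = 0.0357
f^(α−1) = 0.23^(0.0357) = 0.948885
δ_res = (-16.815 + 1000) × 0.948885 − 1000 = 932.930 − 1000 = -67.07‰

-67.1‰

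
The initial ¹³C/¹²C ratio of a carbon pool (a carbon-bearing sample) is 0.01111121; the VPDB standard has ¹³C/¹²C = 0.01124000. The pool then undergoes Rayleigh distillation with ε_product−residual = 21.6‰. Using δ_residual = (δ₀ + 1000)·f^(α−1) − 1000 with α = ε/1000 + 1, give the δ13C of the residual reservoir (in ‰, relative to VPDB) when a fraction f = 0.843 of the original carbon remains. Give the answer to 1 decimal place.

δ₀ = (0.01111121/0.01124000 − 1)×1000 = (0.988542 − 1)×1000 = -11.458‰
α − 1 = ε/1000 = 0.0216
f^(α−1) = 0.843^(0.0216) = 0.996318
δ_res = (-11.458 + 1000) × 0.996318 − 1000 = 984.902 − 1000 = -15.10‰

-15.1‰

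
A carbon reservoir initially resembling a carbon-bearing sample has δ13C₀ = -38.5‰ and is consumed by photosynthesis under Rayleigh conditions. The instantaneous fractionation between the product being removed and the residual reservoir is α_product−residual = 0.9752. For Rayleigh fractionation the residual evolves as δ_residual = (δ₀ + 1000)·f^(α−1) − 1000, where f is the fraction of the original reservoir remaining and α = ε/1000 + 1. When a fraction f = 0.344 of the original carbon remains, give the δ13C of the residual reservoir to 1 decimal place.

Rayleigh residual: δ_res = (δ₀ + 1000)·f^(α−1) − 1000
α − 1 = -0.02480
f^(α−1) = 0.344^(-0.02480) = 1.026818
δ_res = (-38.5 + 1000) × 1.026818 − 1000 = 987.285 − 1000 = -12.71‰

-12.7‰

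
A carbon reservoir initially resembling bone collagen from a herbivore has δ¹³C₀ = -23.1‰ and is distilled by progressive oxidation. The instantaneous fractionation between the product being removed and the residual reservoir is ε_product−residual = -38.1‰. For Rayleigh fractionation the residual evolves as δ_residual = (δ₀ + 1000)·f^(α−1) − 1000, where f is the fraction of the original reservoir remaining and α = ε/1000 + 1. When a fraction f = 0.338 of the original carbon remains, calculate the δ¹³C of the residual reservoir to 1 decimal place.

18.1‰

Rayleigh residual: δ_res = (δ₀ + 1000)·f^(α−1) − 1000
α = ε/1000 + 1 = 0.96190, so α − 1 = -0.03810
f^(α−1) = 0.338^(-0.03810) = 1.042193
δ_res = (-23.1 + 1000) × 1.042193 − 1000 = 1018.119 − 1000 = 18.12‰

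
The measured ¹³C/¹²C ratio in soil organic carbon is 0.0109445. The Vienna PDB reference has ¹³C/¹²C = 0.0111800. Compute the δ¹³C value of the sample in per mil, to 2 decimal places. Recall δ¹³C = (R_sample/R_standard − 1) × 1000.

-21.06 per mil

δ¹³C = (R_sample / R_standard − 1) × 1000
R_sample / R_standard = 0.0109445 / 0.0111800 = 0.978936
δ¹³C = (0.978936 − 1) × 1000 = -21.064 per mil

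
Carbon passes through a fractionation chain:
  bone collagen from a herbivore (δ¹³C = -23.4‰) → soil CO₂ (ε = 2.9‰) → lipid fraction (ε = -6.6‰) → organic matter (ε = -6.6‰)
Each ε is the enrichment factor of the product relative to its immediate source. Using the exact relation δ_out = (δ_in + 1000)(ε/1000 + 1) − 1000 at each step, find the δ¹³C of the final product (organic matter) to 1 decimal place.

step 1: δ = (-23.40 + 1000)·(2.9/1000 + 1) − 1000 = -20.57‰
step 2: δ = (-20.57 + 1000)·(-6.6/1000 + 1) − 1000 = -27.03‰
step 3: δ = (-27.03 + 1000)·(-6.6/1000 + 1) − 1000 = -33.45‰

-33.5‰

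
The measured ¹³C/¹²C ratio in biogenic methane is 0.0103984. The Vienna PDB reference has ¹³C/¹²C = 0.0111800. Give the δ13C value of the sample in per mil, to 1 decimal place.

δ13C = (R_sample / R_standard − 1) × 1000
R_sample / R_standard = 0.0103984 / 0.0111800 = 0.930089
δ13C = (0.930089 − 1) × 1000 = -69.91 per mil

-69.9 per mil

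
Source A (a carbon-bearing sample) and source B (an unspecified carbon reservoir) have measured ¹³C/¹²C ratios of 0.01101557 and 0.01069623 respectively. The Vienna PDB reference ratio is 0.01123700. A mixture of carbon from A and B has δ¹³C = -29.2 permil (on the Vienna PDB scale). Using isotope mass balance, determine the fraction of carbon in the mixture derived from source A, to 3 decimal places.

δ_A = (0.01101557/0.01123700 − 1)×1000 = (0.980295 − 1)×1000 = -19.705 permil
δ_B = (0.01069623/0.01123700 − 1)×1000 = (0.951876 − 1)×1000 = -48.124 permil
f_A = (δ_mix − δ_B)/(δ_A − δ_B) = (-29.2 − (-48.124))/(-19.705 − (-48.124))
f_A = 18.924 / 28.419 = 0.6659

0.666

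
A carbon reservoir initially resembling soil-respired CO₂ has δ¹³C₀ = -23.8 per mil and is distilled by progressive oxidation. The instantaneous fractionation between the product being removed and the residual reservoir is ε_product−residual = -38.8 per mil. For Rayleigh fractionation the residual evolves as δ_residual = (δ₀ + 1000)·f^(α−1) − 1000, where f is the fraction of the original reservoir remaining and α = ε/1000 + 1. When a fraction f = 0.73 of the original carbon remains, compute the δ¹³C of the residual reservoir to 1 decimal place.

-11.8 per mil

Rayleigh residual: δ_res = (δ₀ + 1000)·f^(α−1) − 1000
α = ε/1000 + 1 = 0.96120, so α − 1 = -0.03880
f^(α−1) = 0.73^(-0.03880) = 1.012286
δ_res = (-23.8 + 1000) × 1.012286 − 1000 = 988.193 − 1000 = -11.81 per mil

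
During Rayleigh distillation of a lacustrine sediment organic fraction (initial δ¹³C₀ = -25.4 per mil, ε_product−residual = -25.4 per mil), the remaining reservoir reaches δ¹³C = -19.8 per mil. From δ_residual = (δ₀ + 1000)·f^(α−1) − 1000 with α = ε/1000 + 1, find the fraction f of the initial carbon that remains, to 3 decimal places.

0.798

α − 1 = ε/1000 = -0.0254
(δ_res + 1000)/(δ₀ + 1000) = (-19.8 + 1000)/(-25.4 + 1000) = 980.2/974.6 = 1.005746
f = 1.005746^(1/-0.0254) = exp(ln(1.005746)/-0.0254) = exp(0.00573/-0.0254)
f = exp(-0.2256) = 0.7981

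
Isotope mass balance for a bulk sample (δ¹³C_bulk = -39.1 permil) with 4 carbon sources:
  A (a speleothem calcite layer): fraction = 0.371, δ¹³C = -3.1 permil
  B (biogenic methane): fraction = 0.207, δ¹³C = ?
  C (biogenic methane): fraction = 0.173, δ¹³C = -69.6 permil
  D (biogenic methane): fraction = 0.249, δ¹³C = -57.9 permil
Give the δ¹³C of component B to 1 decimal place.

-55.5 permil

Isotope mass balance: δ_bulk = Σ fᵢ·δᵢ.
-39.1 = 0.371×(-3.1) + 0.207×δ_B + 0.173×(-69.6) + 0.249×(-57.9)
0.207·δ_B = -39.1 − (-27.608) = -11.492
δ_B = -11.492 / 0.207 = -55.52 permil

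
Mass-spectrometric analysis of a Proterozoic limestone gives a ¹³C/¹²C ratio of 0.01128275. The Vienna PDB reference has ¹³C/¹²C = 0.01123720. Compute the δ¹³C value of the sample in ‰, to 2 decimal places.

4.05‰

δ¹³C = (R_sample / R_standard − 1) × 1000
R_sample / R_standard = 0.01128275 / 0.01123720 = 1.004054
δ¹³C = (1.004054 − 1) × 1000 = 4.054‰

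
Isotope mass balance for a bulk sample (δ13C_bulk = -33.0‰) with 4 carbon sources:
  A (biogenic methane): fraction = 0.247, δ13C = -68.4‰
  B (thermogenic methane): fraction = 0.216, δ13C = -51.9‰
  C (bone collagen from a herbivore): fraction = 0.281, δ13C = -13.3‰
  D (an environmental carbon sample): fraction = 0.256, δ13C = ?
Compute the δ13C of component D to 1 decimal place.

Isotope mass balance: δ_bulk = Σ fᵢ·δᵢ.
-33.0 = 0.247×(-68.4) + 0.216×(-51.9) + 0.281×(-13.3) + 0.256×δ_D
0.256·δ_D = -33.0 − (-31.843) = -1.157
δ_D = -1.157 / 0.256 = -4.52‰

-4.5‰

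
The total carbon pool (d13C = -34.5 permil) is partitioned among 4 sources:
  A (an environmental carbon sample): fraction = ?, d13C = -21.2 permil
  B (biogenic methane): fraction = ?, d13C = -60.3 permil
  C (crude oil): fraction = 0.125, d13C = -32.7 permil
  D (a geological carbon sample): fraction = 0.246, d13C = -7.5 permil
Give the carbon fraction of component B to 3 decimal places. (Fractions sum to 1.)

Let f_B and f_A be the unknown fractions; fractions sum to 1 so f_B + f_A = 0.629.
Mass balance: Σ fᵢ·δᵢ = δ_bulk ⇒ f_B·(-60.3) + f_A·(-21.2) = -34.5 − (-5.933) = -28.567
Substitute f_A = 0.629 − f_B:
f_B·(-60.3 − -21.2) = -28.567 − 0.629×(-21.2) = -15.233
f_B = -15.233 / -39.1 = 0.3896

0.390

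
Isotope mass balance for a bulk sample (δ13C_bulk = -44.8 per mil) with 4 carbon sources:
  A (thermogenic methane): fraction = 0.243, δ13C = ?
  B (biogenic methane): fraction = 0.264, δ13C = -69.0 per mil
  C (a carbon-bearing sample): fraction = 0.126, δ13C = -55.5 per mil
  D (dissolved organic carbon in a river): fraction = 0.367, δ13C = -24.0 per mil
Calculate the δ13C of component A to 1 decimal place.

-44.4 per mil

Isotope mass balance: δ_bulk = Σ fᵢ·δᵢ.
-44.8 = 0.243×δ_A + 0.264×(-69.0) + 0.126×(-55.5) + 0.367×(-24.0)
0.243·δ_A = -44.8 − (-34.017) = -10.783
δ_A = -10.783 / 0.243 = -44.37 per mil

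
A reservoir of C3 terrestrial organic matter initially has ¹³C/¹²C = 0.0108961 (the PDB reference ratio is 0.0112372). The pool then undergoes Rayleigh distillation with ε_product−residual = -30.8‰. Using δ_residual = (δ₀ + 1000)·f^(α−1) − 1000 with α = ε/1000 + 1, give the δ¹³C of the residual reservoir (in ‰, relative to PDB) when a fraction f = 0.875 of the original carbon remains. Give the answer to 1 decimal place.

-26.4‰

δ₀ = (0.0108961/0.0112372 − 1)×1000 = (0.969645 − 1)×1000 = -30.355‰
α − 1 = ε/1000 = -0.0308
f^(α−1) = 0.875^(-0.0308) = 1.004121
δ_res = (-30.355 + 1000) × 1.004121 − 1000 = 973.642 − 1000 = -26.36‰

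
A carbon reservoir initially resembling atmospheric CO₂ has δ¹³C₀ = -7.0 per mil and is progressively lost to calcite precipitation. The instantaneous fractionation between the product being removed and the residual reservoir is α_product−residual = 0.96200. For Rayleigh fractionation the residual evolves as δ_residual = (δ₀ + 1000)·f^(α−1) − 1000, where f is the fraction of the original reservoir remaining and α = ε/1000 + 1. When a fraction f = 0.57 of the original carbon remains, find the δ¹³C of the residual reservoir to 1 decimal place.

Rayleigh residual: δ_res = (δ₀ + 1000)·f^(α−1) − 1000
α − 1 = -0.03800
f^(α−1) = 0.57^(-0.03800) = 1.021590
δ_res = (-7.0 + 1000) × 1.021590 − 1000 = 1014.439 − 1000 = 14.44 per mil

14.4 per mil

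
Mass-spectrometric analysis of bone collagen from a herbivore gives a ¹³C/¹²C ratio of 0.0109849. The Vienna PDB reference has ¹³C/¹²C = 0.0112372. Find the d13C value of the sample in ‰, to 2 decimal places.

d13C = (R_sample / R_standard − 1) × 1000
R_sample / R_standard = 0.0109849 / 0.0112372 = 0.977548
d13C = (0.977548 − 1) × 1000 = -22.452‰

-22.45‰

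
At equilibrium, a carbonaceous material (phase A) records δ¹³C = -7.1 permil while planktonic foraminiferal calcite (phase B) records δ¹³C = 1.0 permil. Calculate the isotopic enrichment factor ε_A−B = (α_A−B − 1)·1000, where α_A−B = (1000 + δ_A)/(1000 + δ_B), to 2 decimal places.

α_A−B = (1000 + -7.1) / (1000 + 1.0) = 992.9 / 1001.0 = 0.991908
ε_A−B = (0.991908 − 1) × 1000 = -8.092 permil
(The approximation ε ≈ δ_A − δ_B would give -8.1 permil.)

-8.09 permil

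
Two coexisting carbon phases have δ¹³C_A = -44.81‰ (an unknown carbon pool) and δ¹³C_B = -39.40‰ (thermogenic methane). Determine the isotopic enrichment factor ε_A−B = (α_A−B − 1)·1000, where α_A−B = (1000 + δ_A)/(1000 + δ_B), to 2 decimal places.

-5.63‰

α_A−B = (1000 + -44.81) / (1000 + -39.40) = 955.19 / 960.60 = 0.994368
ε_A−B = (0.994368 − 1) × 1000 = -5.632‰
(The approximation ε ≈ δ_A − δ_B would give -5.41‰.)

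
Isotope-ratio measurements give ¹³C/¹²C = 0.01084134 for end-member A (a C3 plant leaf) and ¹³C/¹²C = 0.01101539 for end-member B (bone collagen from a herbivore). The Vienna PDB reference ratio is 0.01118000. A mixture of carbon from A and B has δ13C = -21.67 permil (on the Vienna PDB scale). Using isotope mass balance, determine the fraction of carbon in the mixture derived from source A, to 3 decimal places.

δ_A = (0.01084134/0.01118000 − 1)×1000 = (0.969708 − 1)×1000 = -30.292 permil
δ_B = (0.01101539/0.01118000 − 1)×1000 = (0.985276 − 1)×1000 = -14.724 permil
f_A = (δ_mix − δ_B)/(δ_A − δ_B) = (-21.67 − (-14.724))/(-30.292 − (-14.724))
f_A = -6.946 / -15.568 = 0.4462

0.446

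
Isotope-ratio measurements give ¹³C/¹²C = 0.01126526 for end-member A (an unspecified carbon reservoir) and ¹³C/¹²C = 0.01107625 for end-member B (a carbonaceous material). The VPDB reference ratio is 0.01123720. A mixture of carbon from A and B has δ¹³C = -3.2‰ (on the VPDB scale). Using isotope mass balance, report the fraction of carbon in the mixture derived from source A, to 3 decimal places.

δ_A = (0.01126526/0.01123720 − 1)×1000 = (1.002497 − 1)×1000 = 2.497‰
δ_B = (0.01107625/0.01123720 − 1)×1000 = (0.985677 − 1)×1000 = -14.323‰
f_A = (δ_mix − δ_B)/(δ_A − δ_B) = (-3.2 − (-14.323))/(2.497 − (-14.323))
f_A = 11.123 / 16.820 = 0.6613

0.661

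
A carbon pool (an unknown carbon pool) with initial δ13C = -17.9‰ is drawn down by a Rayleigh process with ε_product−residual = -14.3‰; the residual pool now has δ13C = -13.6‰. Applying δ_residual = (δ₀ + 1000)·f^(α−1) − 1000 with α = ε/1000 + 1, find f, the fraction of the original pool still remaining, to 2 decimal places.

0.74

α − 1 = ε/1000 = -0.0143
(δ_res + 1000)/(δ₀ + 1000) = (-13.6 + 1000)/(-17.9 + 1000) = 986.4/982.1 = 1.004378
f = 1.004378^(1/-0.0143) = exp(ln(1.004378)/-0.0143) = exp(0.00437/-0.0143)
f = exp(-0.3055) = 0.7367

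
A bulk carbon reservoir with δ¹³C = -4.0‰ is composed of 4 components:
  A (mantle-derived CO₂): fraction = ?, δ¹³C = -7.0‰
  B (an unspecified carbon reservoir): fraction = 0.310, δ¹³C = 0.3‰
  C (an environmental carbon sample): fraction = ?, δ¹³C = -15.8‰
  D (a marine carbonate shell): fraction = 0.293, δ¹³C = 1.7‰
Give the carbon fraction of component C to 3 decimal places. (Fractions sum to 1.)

Let f_C and f_A be the unknown fractions; fractions sum to 1 so f_C + f_A = 0.397.
Mass balance: Σ fᵢ·δᵢ = δ_bulk ⇒ f_C·(-15.8) + f_A·(-7.0) = -4.0 − (0.591) = -4.591
Substitute f_A = 0.397 − f_C:
f_C·(-15.8 − -7.0) = -4.591 − 0.397×(-7.0) = -1.812
f_C = -1.812 / -8.8 = 0.2059

0.206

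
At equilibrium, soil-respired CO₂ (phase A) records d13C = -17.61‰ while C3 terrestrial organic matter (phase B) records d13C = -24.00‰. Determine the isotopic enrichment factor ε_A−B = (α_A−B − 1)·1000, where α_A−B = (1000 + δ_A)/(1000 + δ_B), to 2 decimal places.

α_A−B = (1000 + -17.61) / (1000 + -24.00) = 982.39 / 976.00 = 1.006547
ε_A−B = (1.006547 − 1) × 1000 = 6.547‰
(The approximation ε ≈ δ_A − δ_B would give 6.39‰.)

6.55‰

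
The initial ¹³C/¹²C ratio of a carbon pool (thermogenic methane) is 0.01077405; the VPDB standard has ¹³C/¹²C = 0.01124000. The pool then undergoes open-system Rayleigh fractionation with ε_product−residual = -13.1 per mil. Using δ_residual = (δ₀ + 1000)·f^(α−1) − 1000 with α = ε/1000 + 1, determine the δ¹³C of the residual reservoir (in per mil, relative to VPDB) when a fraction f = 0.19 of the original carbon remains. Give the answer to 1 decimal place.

δ₀ = (0.01077405/0.01124000 − 1)×1000 = (0.958545 − 1)×1000 = -41.455 per mil
α − 1 = ε/1000 = -0.0131
f^(α−1) = 0.19^(-0.0131) = 1.021994
δ_res = (-41.455 + 1000) × 1.021994 − 1000 = 979.628 − 1000 = -20.37 per mil

-20.4 per mil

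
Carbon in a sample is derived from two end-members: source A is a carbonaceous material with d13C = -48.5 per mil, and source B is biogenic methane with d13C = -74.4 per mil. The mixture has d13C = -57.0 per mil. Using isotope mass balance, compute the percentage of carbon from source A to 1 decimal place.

67.2%

δ_mix = f_A·δ_A + (1 − f_A)·δ_B  ⇒  f_A = (δ_mix − δ_B)/(δ_A − δ_B)
f_A = (-57.0 − (-74.4)) / (-48.5 − (-74.4))
f_A = 17.4 / 25.9 = 0.6718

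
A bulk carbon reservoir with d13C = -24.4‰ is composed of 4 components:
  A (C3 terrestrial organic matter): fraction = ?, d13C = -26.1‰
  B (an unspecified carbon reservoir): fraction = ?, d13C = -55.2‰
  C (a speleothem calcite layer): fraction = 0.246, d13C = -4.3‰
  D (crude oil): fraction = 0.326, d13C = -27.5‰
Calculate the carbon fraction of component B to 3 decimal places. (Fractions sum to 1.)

0.110

Let f_B and f_A be the unknown fractions; fractions sum to 1 so f_B + f_A = 0.428.
Mass balance: Σ fᵢ·δᵢ = δ_bulk ⇒ f_B·(-55.2) + f_A·(-26.1) = -24.4 − (-10.023) = -14.377
Substitute f_A = 0.428 − f_B:
f_B·(-55.2 − -26.1) = -14.377 − 0.428×(-26.1) = -3.206
f_B = -3.206 / -29.1 = 0.1102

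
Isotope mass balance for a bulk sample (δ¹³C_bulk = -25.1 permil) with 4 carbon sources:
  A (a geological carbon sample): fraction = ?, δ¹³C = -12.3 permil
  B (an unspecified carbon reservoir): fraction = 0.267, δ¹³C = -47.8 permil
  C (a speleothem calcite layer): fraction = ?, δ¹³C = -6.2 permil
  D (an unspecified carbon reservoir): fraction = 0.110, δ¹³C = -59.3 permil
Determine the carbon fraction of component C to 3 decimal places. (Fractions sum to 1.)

0.303

Let f_C and f_A be the unknown fractions; fractions sum to 1 so f_C + f_A = 0.623.
Mass balance: Σ fᵢ·δᵢ = δ_bulk ⇒ f_C·(-6.2) + f_A·(-12.3) = -25.1 − (-19.286) = -5.814
Substitute f_A = 0.623 − f_C:
f_C·(-6.2 − -12.3) = -5.814 − 0.623×(-12.3) = 1.849
f_C = 1.849 / 6.1 = 0.3030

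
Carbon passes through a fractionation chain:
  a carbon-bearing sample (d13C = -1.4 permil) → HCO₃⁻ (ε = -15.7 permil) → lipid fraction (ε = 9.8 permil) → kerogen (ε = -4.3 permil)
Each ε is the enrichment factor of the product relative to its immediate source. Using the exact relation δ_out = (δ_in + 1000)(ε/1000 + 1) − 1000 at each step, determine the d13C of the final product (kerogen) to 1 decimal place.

step 1: δ = (-1.40 + 1000)·(-15.7/1000 + 1) − 1000 = -17.08 permil
step 2: δ = (-17.08 + 1000)·(9.8/1000 + 1) − 1000 = -7.45 permil
step 3: δ = (-7.45 + 1000)·(-4.3/1000 + 1) − 1000 = -11.71 permil

-11.7 permil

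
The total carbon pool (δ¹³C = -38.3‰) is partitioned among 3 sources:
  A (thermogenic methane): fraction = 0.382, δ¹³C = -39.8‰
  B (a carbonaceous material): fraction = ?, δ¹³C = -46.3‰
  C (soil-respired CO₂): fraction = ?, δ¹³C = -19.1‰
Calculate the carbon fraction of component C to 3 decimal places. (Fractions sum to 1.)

0.203

Let f_C and f_B be the unknown fractions; fractions sum to 1 so f_C + f_B = 0.618.
Mass balance: Σ fᵢ·δᵢ = δ_bulk ⇒ f_C·(-19.1) + f_B·(-46.3) = -38.3 − (-15.204) = -23.096
Substitute f_B = 0.618 − f_C:
f_C·(-19.1 − -46.3) = -23.096 − 0.618×(-46.3) = 5.517
f_C = 5.517 / 27.2 = 0.2028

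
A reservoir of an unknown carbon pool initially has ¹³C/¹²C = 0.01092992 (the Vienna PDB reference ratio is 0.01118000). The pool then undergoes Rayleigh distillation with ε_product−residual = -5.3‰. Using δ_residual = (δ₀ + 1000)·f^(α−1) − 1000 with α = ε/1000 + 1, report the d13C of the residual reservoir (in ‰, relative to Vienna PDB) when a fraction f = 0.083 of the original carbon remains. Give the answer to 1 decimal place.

-9.4‰

δ₀ = (0.01092992/0.01118000 − 1)×1000 = (0.977631 − 1)×1000 = -22.369‰
α − 1 = ε/1000 = -0.0053
f^(α−1) = 0.083^(-0.0053) = 1.013279
δ_res = (-22.369 + 1000) × 1.013279 − 1000 = 990.613 − 1000 = -9.39‰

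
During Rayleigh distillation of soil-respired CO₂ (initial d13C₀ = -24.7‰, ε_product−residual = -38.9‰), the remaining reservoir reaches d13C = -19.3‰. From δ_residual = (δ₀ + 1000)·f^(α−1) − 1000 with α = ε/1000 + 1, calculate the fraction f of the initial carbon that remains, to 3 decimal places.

α − 1 = ε/1000 = -0.0389
(δ_res + 1000)/(δ₀ + 1000) = (-19.3 + 1000)/(-24.7 + 1000) = 980.7/975.3 = 1.005537
f = 1.005537^(1/-0.0389) = exp(ln(1.005537)/-0.0389) = exp(0.00552/-0.0389)
f = exp(-0.1419) = 0.8677

0.868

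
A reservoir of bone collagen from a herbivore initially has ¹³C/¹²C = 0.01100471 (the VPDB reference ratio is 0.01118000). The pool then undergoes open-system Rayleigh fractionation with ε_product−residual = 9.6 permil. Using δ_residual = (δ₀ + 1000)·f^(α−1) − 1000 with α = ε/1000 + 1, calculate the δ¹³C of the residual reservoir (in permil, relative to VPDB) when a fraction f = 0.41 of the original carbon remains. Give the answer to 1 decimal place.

δ₀ = (0.01100471/0.01118000 − 1)×1000 = (0.984321 − 1)×1000 = -15.679 permil
α − 1 = ε/1000 = 0.0096
f^(α−1) = 0.41^(0.0096) = 0.991477
δ_res = (-15.679 + 1000) × 0.991477 − 1000 = 975.932 − 1000 = -24.07 permil

-24.1 permil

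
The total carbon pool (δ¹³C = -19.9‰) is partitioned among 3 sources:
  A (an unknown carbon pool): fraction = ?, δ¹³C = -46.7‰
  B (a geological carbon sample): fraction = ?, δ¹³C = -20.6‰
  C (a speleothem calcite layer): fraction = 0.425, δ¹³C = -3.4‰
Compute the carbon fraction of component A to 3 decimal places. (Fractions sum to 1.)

0.253

Let f_A and f_B be the unknown fractions; fractions sum to 1 so f_A + f_B = 0.575.
Mass balance: Σ fᵢ·δᵢ = δ_bulk ⇒ f_A·(-46.7) + f_B·(-20.6) = -19.9 − (-1.445) = -18.455
Substitute f_B = 0.575 − f_A:
f_A·(-46.7 − -20.6) = -18.455 − 0.575×(-20.6) = -6.610
f_A = -6.610 / -26.1 = 0.2533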